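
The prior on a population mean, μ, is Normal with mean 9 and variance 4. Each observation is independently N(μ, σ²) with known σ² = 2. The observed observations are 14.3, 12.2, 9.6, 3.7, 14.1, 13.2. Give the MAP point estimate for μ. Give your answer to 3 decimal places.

μ̂_MAP = 11.015

n = 6; x̄ = (14.3 + 12.2 + 9.6 + 3.7 + 14.1 + 13.2)/6 = 67.1/6 = 671/60 ≈ 11.1833.
For a Normal prior and Normal likelihood with known variance, the posterior is Normal; its mode equals its mean, the precision-weighted average.
Prior precision 1/σ₀² = 1/4 = 0.25; data precision n/σ² = 6/2 = 3.
μ̂ = (0.25·9 + 3·(671/60)) / (0.25 + 3) = 35.8/3.25 = 716/65 ≈ 11.015.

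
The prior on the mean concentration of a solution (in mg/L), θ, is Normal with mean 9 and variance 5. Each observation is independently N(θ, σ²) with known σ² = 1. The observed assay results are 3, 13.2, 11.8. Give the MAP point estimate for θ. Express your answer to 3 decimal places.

n = 3; x̄ = (3 + 13.2 + 11.8)/3 = 28/3 = 28/3 ≈ 9.3333.
For a Normal prior and Normal likelihood with known variance, the posterior is Normal; its mode equals its mean, the precision-weighted average.
Prior precision 1/σ₀² = 1/5 = 0.2; data precision n/σ² = 3/1 = 3.
θ̂ = (0.2·9 + 3·(28/3)) / (0.2 + 3) = 29.8/3.2 = 9.3125 ≈ 9.313.

θ̂_MAP = 9.313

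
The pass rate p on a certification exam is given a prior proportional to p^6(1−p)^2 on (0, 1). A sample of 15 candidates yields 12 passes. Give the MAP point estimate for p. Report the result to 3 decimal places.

The prior density ∝ p^6(1−p)^2 is the kernel of Beta(7, 3).
Data: 12 successes in 15 trials. The binomial likelihood contributes p^12(1−p)^3, so the posterior is Beta(7+12, 3+3) = Beta(19, 6).
For Beta(a, b) with a, b > 1 the mode is (a−1)/(a+b−2) = 18/23 ≈ 0.783.

p̂_MAP = 0.783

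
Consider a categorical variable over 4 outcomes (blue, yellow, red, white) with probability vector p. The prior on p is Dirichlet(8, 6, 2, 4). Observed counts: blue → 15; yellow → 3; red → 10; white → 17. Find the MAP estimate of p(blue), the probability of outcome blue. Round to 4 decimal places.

The posterior is Dirichlet(αᵢ + nᵢ) = Dirichlet(23, 9, 12, 21).
For a Dirichlet(a₁,…,a_K) with all aᵢ > 1, the mode has j-th component (aⱼ − 1)/(Σaᵢ − K).
Here Σaᵢ = 65 and K = 4, so p(blue) = (23 − 1)/(65 − 4) = 22/61 ≈ 0.3607.

MAP estimate of p(blue) = 0.3607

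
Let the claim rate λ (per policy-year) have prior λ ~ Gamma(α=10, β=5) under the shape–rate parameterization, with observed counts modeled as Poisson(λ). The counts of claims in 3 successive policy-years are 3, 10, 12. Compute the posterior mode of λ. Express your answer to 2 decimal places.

λ̂_MAP = 4.25

Σxᵢ = 3+10+12 = 25, with n = 3.
Posterior ∝ λ^9e^(−5λ) · λ^25e^(−3λ) = λ^34e^(−8λ), i.e. Gamma(shape=35, rate=8).
The mode of a Gamma(a, b) with a ≥ 1 (shape–rate) is (a−1)/b = 34/8 ≈ 4.25.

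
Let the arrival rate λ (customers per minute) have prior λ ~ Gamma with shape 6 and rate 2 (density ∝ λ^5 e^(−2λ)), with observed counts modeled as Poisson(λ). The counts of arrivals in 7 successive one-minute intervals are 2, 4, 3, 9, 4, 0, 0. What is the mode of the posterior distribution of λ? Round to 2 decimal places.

Σxᵢ = 2+4+3+9+4+0+0 = 22, with n = 7.
Posterior ∝ λ^5e^(−2λ) · λ^22e^(−7λ) = λ^27e^(−9λ), i.e. Gamma(shape=28, rate=9).
The mode of a Gamma(a, b) with a ≥ 1 (shape–rate) is (a−1)/b = 27/9 ≈ 3.00.

λ̂_MAP = 3.00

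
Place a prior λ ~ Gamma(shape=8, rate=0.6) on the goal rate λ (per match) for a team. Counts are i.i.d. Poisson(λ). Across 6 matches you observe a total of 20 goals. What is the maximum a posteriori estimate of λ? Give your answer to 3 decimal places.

Σxᵢ = 20, n = 6.
Posterior ∝ λ^7e^(−0.6λ) · λ^20e^(−6λ) = λ^27e^(−6.6λ), i.e. Gamma(shape=28, rate=6.6).
The mode of a Gamma(a, b) with a ≥ 1 (shape–rate) is (a−1)/b = 27/6.6 ≈ 4.091.

λ̂_MAP = 4.091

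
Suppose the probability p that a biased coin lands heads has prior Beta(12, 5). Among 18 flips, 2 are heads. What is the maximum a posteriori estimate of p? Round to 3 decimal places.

p̂_MAP = 0.394

Prior: Beta(12, 5).
Data: 2 successes in 18 trials. The binomial likelihood contributes p^2(1−p)^16, so the posterior is Beta(12+2, 5+16) = Beta(14, 21).
For Beta(a, b) with a, b > 1 the mode is (a−1)/(a+b−2) = 13/33 ≈ 0.394.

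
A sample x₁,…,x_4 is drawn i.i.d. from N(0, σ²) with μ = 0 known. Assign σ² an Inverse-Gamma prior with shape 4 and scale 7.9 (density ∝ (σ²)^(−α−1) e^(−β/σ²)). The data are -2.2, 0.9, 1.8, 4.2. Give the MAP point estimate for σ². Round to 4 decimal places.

Sum of squared deviations about the known mean: SS = (-2.2−0)² + (0.9−0)² + (1.8−0)² + (4.2−0)² = 26.53.
The Normal likelihood contributes (σ²)^(−n/2) exp(−SS/(2σ²)), so the posterior is Inverse-Gamma(α + n/2, β + SS/2) = Inverse-Gamma(6, 21.165).
The mode of Inverse-Gamma(a, b) is b/(a+1) = 21.165/7 ≈ 3.0236.

σ̂²_MAP = 3.0236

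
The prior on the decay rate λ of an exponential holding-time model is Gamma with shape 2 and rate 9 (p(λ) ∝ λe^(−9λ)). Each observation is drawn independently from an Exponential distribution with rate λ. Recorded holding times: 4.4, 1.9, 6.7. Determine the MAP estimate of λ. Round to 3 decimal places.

The Exponential(rate=λ) likelihood is ∝ λ^n e^(−λΣtᵢ). Here n = 3 and Σtᵢ = 4.4 + 1.9 + 6.7 = 13.
Posterior ∝ λe^(−9λ) · λ^3e^(−13λ) = λ^4e^(−22λ), i.e. Gamma(5, 22).
Mode = (a−1)/b = 4/22 ≈ 0.182.

λ̂_MAP = 0.182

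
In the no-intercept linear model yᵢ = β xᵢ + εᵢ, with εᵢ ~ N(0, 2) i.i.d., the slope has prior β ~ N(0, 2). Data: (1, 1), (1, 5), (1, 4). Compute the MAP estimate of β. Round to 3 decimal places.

β̂_MAP = 2.500

log p(β | y) = −Σ(yᵢ − βxᵢ)²/(2·2) − β²/(2·2) + const.
Setting the derivative to zero: Σxᵢ(yᵢ − βxᵢ)/2 − β/2 = 0, so β = Σxᵢyᵢ / (Σxᵢ² + σ²/τ²).
Σxᵢyᵢ = 1·1 + 1·5 + 1·4 = 10; Σxᵢ² = 3; σ²/τ² = 1.
β̂_MAP = 10 / (3 + 1) = 10/4 ≈ 2.500.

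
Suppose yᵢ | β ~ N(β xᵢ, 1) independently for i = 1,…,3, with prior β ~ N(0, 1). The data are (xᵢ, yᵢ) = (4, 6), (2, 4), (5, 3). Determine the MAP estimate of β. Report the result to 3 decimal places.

β̂_MAP = 1.022

log p(β | y) = −Σ(yᵢ − βxᵢ)²/(2·1) − β²/(2·1) + const.
Setting the derivative to zero: Σxᵢ(yᵢ − βxᵢ)/1 − β/1 = 0, so β = Σxᵢyᵢ / (Σxᵢ² + σ²/τ²).
Σxᵢyᵢ = 4·6 + 2·4 + 5·3 = 47; Σxᵢ² = 45; σ²/τ² = 1.
β̂_MAP = 47 / (45 + 1) = 47/46 ≈ 1.022.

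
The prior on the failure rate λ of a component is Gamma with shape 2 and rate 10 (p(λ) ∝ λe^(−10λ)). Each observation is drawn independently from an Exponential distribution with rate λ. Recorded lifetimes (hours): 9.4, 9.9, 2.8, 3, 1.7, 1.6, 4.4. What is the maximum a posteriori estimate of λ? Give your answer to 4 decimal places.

λ̂_MAP = 0.1869

The Exponential(rate=λ) likelihood is ∝ λ^n e^(−λΣtᵢ). Here n = 7 and Σtᵢ = 9.4 + 9.9 + 2.8 + 3 + 1.7 + 1.6 + 4.4 = 32.8.
Posterior ∝ λe^(−10λ) · λ^7e^(−32.8λ) = λ^8e^(−42.8λ), i.e. Gamma(9, 42.8).
Mode = (a−1)/b = 8/42.8 ≈ 0.1869.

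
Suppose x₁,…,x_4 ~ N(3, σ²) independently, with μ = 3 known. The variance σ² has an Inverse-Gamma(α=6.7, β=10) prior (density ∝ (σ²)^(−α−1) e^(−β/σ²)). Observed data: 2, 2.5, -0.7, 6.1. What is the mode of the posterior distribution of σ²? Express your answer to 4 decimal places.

Sum of squared deviations about the known mean: SS = (2−3)² + (2.5−3)² + (-0.7−3)² + (6.1−3)² = 24.55.
The Normal likelihood contributes (σ²)^(−n/2) exp(−SS/(2σ²)), so the posterior is Inverse-Gamma(α + n/2, β + SS/2) = Inverse-Gamma(8.7, 22.275).
The mode of Inverse-Gamma(a, b) is b/(a+1) = 22.275/9.7 ≈ 2.2964.

σ̂²_MAP = 2.2964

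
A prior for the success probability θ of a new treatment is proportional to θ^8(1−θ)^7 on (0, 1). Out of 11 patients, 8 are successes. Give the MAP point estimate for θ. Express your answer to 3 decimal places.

The prior density ∝ θ^8(1−θ)^7 is the kernel of Beta(9, 8).
Data: 8 successes in 11 trials. The binomial likelihood contributes θ^8(1−θ)^3, so the posterior is Beta(9+8, 8+3) = Beta(17, 11).
For Beta(a, b) with a, b > 1 the mode is (a−1)/(a+b−2) = 16/26 ≈ 0.615.

θ̂_MAP = 0.615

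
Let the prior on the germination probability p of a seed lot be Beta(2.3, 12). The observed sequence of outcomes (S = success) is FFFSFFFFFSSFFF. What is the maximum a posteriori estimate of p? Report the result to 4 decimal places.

Prior: Beta(2.3, 12).
Data: 3 successes in 14 trials (from the sequence). The binomial likelihood contributes p^3(1−p)^11, so the posterior is Beta(2.3+3, 12+11) = Beta(5.3, 23).
For Beta(a, b) with a, b > 1 the mode is (a−1)/(a+b−2) = 4.3/26.3 ≈ 0.1635.

p̂_MAP = 0.1635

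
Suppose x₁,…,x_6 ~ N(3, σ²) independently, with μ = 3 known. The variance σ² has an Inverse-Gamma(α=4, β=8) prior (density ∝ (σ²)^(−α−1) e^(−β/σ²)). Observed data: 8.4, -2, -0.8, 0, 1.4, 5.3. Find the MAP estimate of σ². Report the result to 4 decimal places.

Sum of squared deviations about the known mean: SS = (8.4−3)² + (-2−3)² + (-0.8−3)² + (0−3)² + (1.4−3)² + (5.3−3)² = 85.45.
The Normal likelihood contributes (σ²)^(−n/2) exp(−SS/(2σ²)), so the posterior is Inverse-Gamma(α + n/2, β + SS/2) = Inverse-Gamma(7, 50.725).
The mode of Inverse-Gamma(a, b) is b/(a+1) = 50.725/8 ≈ 6.3406.

σ̂²_MAP = 6.3406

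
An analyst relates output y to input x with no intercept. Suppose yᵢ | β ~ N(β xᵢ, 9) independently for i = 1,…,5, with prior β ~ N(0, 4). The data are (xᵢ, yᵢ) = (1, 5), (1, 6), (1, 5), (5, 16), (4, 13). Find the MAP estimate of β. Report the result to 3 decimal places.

β̂_MAP = 3.200

log p(β | y) = −Σ(yᵢ − βxᵢ)²/(2·9) − β²/(2·4) + const.
Setting the derivative to zero: Σxᵢ(yᵢ − βxᵢ)/9 − β/4 = 0, so β = Σxᵢyᵢ / (Σxᵢ² + σ²/τ²).
Σxᵢyᵢ = 1·5 + 1·6 + 1·5 + 5·16 + 4·13 = 148; Σxᵢ² = 44; σ²/τ² = 2.25.
β̂_MAP = 148 / (44 + 2.25) = 148/46.25 ≈ 3.200.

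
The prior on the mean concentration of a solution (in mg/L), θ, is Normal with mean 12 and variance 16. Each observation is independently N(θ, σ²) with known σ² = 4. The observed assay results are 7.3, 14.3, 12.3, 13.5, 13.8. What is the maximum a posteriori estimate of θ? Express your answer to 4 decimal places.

θ̂_MAP = 12.2286

n = 5; x̄ = (7.3 + 14.3 + 12.3 + 13.5 + 13.8)/5 = 61.2/5 = 12.24.
For a Normal prior and Normal likelihood with known variance, the posterior is Normal; its mode equals its mean, the precision-weighted average.
Prior precision 1/σ₀² = 1/16 = 0.0625; data precision n/σ² = 5/4 = 1.25.
θ̂ = (0.0625·12 + 1.25·12.24) / (0.0625 + 1.25) = 16.05/1.3125 = 428/35 ≈ 12.2286.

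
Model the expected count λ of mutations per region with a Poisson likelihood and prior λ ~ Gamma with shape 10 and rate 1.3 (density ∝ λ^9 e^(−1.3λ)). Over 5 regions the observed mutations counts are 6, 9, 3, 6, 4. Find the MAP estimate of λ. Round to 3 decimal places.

Σxᵢ = 6+9+3+6+4 = 28, with n = 5.
Posterior ∝ λ^9e^(−1.3λ) · λ^28e^(−5λ) = λ^37e^(−6.3λ), i.e. Gamma(shape=38, rate=6.3).
The mode of a Gamma(a, b) with a ≥ 1 (shape–rate) is (a−1)/b = 37/6.3 ≈ 5.873.

λ̂_MAP = 5.873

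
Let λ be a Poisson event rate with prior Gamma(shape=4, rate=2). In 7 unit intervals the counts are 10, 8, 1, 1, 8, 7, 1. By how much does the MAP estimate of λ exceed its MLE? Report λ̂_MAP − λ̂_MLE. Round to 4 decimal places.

MAP − MLE = -0.8095

Σxᵢ = 36. Posterior is Gamma(40, 9); MAP = (40−1)/9 = 39/9 ≈ 4.33333.
MLE = x̄ = 36/7 ≈ 5.14286.
Difference = 39/9 − 36/7 = -17/21 ≈ -0.8095.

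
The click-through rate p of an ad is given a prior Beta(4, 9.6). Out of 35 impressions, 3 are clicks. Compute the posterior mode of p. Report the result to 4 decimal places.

p̂_MAP = 0.1288

Prior: Beta(4, 9.6).
Data: 3 successes in 35 trials. The binomial likelihood contributes p^3(1−p)^32, so the posterior is Beta(4+3, 9.6+32) = Beta(7, 41.6).
For Beta(a, b) with a, b > 1 the mode is (a−1)/(a+b−2) = 6/46.6 ≈ 0.1288.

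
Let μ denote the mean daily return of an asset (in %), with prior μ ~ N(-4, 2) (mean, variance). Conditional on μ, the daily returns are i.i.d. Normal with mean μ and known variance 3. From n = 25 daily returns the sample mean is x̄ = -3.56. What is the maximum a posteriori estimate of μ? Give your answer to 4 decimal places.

μ̂_MAP = -3.5849

n = 25, x̄ = -3.56.
For a Normal prior and Normal likelihood with known variance, the posterior is Normal; its mode equals its mean, the precision-weighted average.
Prior precision 1/σ₀² = 1/2 = 0.5; data precision n/σ² = 25/3.
μ̂ = (0.5·(-4) + (25/3)·(-3.56)) / (0.5 + 25/3) = (-95/3)/(53/6) = -190/53 ≈ -3.5849.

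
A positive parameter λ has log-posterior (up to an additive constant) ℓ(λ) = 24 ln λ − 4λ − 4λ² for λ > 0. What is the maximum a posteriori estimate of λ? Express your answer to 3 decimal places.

ℓ'(λ) = 24/λ − 4 − 8λ. Setting this to zero and multiplying by λ: 8λ² + 4λ − 24 = 0.
λ = (−4 + √(4² + 4·8·24)) / (2·8) = (−4 + √784) / 16 = (−4 + 28)/16 = 3/2.
ℓ''(λ) = −24/λ² − 8 < 0, confirming a maximum.

λ̂_MAP = 1.500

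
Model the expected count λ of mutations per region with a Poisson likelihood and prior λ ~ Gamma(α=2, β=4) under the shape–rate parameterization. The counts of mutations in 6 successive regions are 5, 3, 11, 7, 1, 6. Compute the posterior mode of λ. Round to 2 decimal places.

λ̂_MAP = 3.40

Σxᵢ = 5+3+11+7+1+6 = 33, with n = 6.
Posterior ∝ λe^(−4λ) · λ^33e^(−6λ) = λ^34e^(−10λ), i.e. Gamma(shape=35, rate=10).
The mode of a Gamma(a, b) with a ≥ 1 (shape–rate) is (a−1)/b = 34/10 ≈ 3.40.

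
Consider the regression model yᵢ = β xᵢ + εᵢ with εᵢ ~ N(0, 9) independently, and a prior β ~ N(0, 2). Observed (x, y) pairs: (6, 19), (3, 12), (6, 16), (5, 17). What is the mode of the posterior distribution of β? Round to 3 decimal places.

log p(β | y) = −Σ(yᵢ − βxᵢ)²/(2·9) − β²/(2·2) + const.
Setting the derivative to zero: Σxᵢ(yᵢ − βxᵢ)/9 − β/2 = 0, so β = Σxᵢyᵢ / (Σxᵢ² + σ²/τ²).
Σxᵢyᵢ = 6·19 + 3·12 + 6·16 + 5·17 = 331; Σxᵢ² = 106; σ²/τ² = 4.5.
β̂_MAP = 331 / (106 + 4.5) = 331/110.5 ≈ 2.995.

β̂_MAP = 2.995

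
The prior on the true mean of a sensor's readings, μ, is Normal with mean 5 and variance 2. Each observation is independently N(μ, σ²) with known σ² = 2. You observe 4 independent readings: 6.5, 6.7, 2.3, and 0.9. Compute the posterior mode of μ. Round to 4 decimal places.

μ̂_MAP = 4.2800

n = 4; x̄ = (6.5 + 6.7 + 2.3 + 0.9)/4 = 16.4/4 = 4.1.
For a Normal prior and Normal likelihood with known variance, the posterior is Normal; its mode equals its mean, the precision-weighted average.
Prior precision 1/σ₀² = 1/2 = 0.5; data precision n/σ² = 4/2 = 2.
μ̂ = (0.5·5 + 2·4.1) / (0.5 + 2) = 10.7/2.5 = 4.2800.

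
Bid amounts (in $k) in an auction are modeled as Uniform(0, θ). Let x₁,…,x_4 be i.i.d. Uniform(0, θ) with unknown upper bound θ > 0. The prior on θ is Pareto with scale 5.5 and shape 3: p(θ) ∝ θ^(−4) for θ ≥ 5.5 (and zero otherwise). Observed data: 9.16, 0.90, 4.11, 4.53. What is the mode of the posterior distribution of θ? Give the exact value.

The Uniform(0, θ) likelihood is θ^(−n) for θ ≥ max(xᵢ), zero otherwise. Here max(xᵢ) = 9.16.
Posterior ∝ θ^(−4) · θ^(−4) = θ^(−8) on θ ≥ max(5.5, 9.16) = 9.16.
This density is strictly decreasing in θ, so the posterior mode lies at the lower boundary of the support.

θ̂_MAP = 9.16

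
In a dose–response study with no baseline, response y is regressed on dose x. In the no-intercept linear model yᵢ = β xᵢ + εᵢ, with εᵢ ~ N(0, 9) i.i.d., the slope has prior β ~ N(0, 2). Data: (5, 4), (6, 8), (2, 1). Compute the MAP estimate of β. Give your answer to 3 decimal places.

β̂_MAP = 1.007

log p(β | y) = −Σ(yᵢ − βxᵢ)²/(2·9) − β²/(2·2) + const.
Setting the derivative to zero: Σxᵢ(yᵢ − βxᵢ)/9 − β/2 = 0, so β = Σxᵢyᵢ / (Σxᵢ² + σ²/τ²).
Σxᵢyᵢ = 5·4 + 6·8 + 2·1 = 70; Σxᵢ² = 65; σ²/τ² = 4.5.
β̂_MAP = 70 / (65 + 4.5) = 70/69.5 ≈ 1.007.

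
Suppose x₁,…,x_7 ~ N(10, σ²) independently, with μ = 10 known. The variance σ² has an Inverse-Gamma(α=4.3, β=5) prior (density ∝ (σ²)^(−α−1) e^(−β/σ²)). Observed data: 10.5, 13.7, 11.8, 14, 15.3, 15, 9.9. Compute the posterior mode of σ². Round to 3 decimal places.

σ̂²_MAP = 5.470

Sum of squared deviations about the known mean: SS = (10.5−10)² + (13.7−10)² + (11.8−10)² + (14−10)² + (15.3−10)² + (15−10)² + (9.9−10)² = 86.28.
The Normal likelihood contributes (σ²)^(−n/2) exp(−SS/(2σ²)), so the posterior is Inverse-Gamma(α + n/2, β + SS/2) = Inverse-Gamma(7.8, 48.14).
The mode of Inverse-Gamma(a, b) is b/(a+1) = 48.14/8.8 ≈ 5.470.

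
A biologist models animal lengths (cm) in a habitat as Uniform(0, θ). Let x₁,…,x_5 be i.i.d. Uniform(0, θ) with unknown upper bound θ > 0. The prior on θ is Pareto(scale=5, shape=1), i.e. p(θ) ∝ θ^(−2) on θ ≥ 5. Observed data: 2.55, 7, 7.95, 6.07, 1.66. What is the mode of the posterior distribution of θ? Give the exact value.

The Uniform(0, θ) likelihood is θ^(−n) for θ ≥ max(xᵢ), zero otherwise. Here max(xᵢ) = 7.95.
Posterior ∝ θ^(−2) · θ^(−5) = θ^(−7) on θ ≥ max(5, 7.95) = 7.95.
This density is strictly decreasing in θ, so the posterior mode lies at the lower boundary of the support.

θ̂_MAP = 7.95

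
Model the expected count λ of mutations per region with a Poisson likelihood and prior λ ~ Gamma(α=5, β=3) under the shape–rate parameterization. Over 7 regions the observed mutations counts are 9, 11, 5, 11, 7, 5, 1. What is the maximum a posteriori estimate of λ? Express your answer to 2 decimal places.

Σxᵢ = 9+11+5+11+7+5+1 = 49, with n = 7.
Posterior ∝ λ^4e^(−3λ) · λ^49e^(−7λ) = λ^53e^(−10λ), i.e. Gamma(shape=54, rate=10).
The mode of a Gamma(a, b) with a ≥ 1 (shape–rate) is (a−1)/b = 53/10 ≈ 5.30.

λ̂_MAP = 5.30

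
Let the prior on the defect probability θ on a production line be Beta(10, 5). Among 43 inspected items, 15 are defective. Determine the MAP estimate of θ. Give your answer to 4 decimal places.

Prior: Beta(10, 5).
Data: 15 successes in 43 trials. The binomial likelihood contributes θ^15(1−θ)^28, so the posterior is Beta(10+15, 5+28) = Beta(25, 33).
For Beta(a, b) with a, b > 1 the mode is (a−1)/(a+b−2) = 24/56 ≈ 0.4286.

θ̂_MAP = 0.4286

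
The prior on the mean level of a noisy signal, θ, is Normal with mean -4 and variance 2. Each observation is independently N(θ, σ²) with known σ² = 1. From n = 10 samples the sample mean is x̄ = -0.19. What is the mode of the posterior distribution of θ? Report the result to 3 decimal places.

n = 10, x̄ = -0.19.
For a Normal prior and Normal likelihood with known variance, the posterior is Normal; its mode equals its mean, the precision-weighted average.
Prior precision 1/σ₀² = 1/2 = 0.5; data precision n/σ² = 10/1 = 10.
θ̂ = (0.5·(-4) + 10·(-0.19)) / (0.5 + 10) = (-3.9)/10.5 = -13/35 ≈ -0.371.

θ̂_MAP = -0.371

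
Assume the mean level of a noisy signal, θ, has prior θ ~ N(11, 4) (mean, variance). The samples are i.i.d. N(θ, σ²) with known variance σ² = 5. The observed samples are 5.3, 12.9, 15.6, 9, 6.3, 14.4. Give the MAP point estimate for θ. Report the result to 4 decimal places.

θ̂_MAP = 10.6552

n = 6; x̄ = (5.3 + 12.9 + 15.6 + 9 + 6.3 + 14.4)/6 = 63.5/6 = 127/12 ≈ 10.5833.
For a Normal prior and Normal likelihood with known variance, the posterior is Normal; its mode equals its mean, the precision-weighted average.
Prior precision 1/σ₀² = 1/4 = 0.25; data precision n/σ² = 6/5 = 1.2.
θ̂ = (0.25·11 + 1.2·(127/12)) / (0.25 + 1.2) = 15.45/1.45 = 309/29 ≈ 10.6552.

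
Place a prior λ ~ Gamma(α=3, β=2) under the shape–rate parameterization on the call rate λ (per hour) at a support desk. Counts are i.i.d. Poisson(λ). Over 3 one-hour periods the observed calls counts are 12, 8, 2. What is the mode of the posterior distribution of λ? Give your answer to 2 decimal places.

Σxᵢ = 12+8+2 = 22, with n = 3.
Posterior ∝ λ^2e^(−2λ) · λ^22e^(−3λ) = λ^24e^(−5λ), i.e. Gamma(shape=25, rate=5).
The mode of a Gamma(a, b) with a ≥ 1 (shape–rate) is (a−1)/b = 24/5 ≈ 4.80.

λ̂_MAP = 4.80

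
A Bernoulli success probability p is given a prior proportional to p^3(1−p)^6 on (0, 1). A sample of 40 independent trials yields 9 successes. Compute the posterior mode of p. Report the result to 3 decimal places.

The prior density ∝ p^3(1−p)^6 is the kernel of Beta(4, 7).
Data: 9 successes in 40 trials. The binomial likelihood contributes p^9(1−p)^31, so the posterior is Beta(4+9, 7+31) = Beta(13, 38).
For Beta(a, b) with a, b > 1 the mode is (a−1)/(a+b−2) = 12/49 ≈ 0.245.

p̂_MAP = 0.245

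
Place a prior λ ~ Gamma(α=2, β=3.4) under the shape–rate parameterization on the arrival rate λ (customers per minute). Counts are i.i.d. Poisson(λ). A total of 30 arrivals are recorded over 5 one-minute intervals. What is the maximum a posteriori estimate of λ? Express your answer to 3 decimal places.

λ̂_MAP = 3.690

Σxᵢ = 30, n = 5.
Posterior ∝ λe^(−3.4λ) · λ^30e^(−5λ) = λ^31e^(−8.4λ), i.e. Gamma(shape=32, rate=8.4).
The mode of a Gamma(a, b) with a ≥ 1 (shape–rate) is (a−1)/b = 31/8.4 ≈ 3.690.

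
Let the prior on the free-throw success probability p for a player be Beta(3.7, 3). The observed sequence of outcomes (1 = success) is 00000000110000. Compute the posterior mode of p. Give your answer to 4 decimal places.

p̂_MAP = 0.2513

Prior: Beta(3.7, 3).
Data: 2 successes in 14 trials (from the sequence). The binomial likelihood contributes p^2(1−p)^12, so the posterior is Beta(3.7+2, 3+12) = Beta(5.7, 15).
For Beta(a, b) with a, b > 1 the mode is (a−1)/(a+b−2) = 4.7/18.7 ≈ 0.2513.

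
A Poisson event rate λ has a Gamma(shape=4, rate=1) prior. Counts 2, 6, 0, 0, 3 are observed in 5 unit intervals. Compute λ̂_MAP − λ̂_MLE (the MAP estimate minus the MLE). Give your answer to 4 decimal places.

Σxᵢ = 11. Posterior is Gamma(15, 6); MAP = (15−1)/6 = 14/6 ≈ 2.33333.
MLE = x̄ = 11/5 ≈ 2.20000.
Difference = 14/6 − 11/5 = 2/15 ≈ 0.1333.

MAP − MLE = 0.1333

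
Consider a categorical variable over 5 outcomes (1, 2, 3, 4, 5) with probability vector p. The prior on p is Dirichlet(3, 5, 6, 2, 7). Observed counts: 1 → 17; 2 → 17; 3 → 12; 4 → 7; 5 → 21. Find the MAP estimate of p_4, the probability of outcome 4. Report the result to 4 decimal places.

The posterior is Dirichlet(αᵢ + nᵢ) = Dirichlet(20, 22, 18, 9, 28).
For a Dirichlet(a₁,…,a_K) with all aᵢ > 1, the mode has j-th component (aⱼ − 1)/(Σaᵢ − K).
Here Σaᵢ = 97 and K = 5, so p_4 = (9 − 1)/(97 − 5) = 8/92 ≈ 0.0870.

MAP estimate: 0.0870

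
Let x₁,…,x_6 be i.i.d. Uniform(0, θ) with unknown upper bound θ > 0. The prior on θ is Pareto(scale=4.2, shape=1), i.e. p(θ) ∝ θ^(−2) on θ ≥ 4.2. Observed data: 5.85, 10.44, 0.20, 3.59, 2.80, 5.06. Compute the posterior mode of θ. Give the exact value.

The Uniform(0, θ) likelihood is θ^(−n) for θ ≥ max(xᵢ), zero otherwise. Here max(xᵢ) = 10.44.
Posterior ∝ θ^(−2) · θ^(−6) = θ^(−8) on θ ≥ max(4.2, 10.44) = 10.44.
This density is strictly decreasing in θ, so the posterior mode lies at the lower boundary of the support.

θ̂_MAP = 10.44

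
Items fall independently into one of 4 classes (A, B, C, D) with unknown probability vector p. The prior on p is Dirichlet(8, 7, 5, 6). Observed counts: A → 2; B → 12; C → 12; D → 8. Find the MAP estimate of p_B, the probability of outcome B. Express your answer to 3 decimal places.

The posterior is Dirichlet(αᵢ + nᵢ) = Dirichlet(10, 19, 17, 14).
For a Dirichlet(a₁,…,a_K) with all aᵢ > 1, the mode has j-th component (aⱼ − 1)/(Σaᵢ − K).
Here Σaᵢ = 60 and K = 4, so p_B = (19 − 1)/(60 − 4) = 18/56 ≈ 0.321.

MAP estimate of p_B = 0.321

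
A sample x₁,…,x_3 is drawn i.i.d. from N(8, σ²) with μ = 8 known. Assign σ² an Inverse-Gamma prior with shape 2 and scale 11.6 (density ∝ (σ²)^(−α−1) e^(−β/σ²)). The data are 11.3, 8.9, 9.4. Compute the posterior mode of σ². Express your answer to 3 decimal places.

Sum of squared deviations about the known mean: SS = (11.3−8)² + (8.9−8)² + (9.4−8)² = 13.66.
The Normal likelihood contributes (σ²)^(−n/2) exp(−SS/(2σ²)), so the posterior is Inverse-Gamma(α + n/2, β + SS/2) = Inverse-Gamma(3.5, 18.43).
The mode of Inverse-Gamma(a, b) is b/(a+1) = 18.43/4.5 ≈ 4.096.

σ̂²_MAP = 4.096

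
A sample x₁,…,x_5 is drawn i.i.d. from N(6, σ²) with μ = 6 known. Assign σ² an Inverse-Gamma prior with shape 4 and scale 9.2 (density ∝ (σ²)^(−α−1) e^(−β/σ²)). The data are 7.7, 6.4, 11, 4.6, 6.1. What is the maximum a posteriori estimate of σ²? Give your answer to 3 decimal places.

σ̂²_MAP = 3.228

Sum of squared deviations about the known mean: SS = (7.7−6)² + (6.4−6)² + (11−6)² + (4.6−6)² + (6.1−6)² = 30.02.
The Normal likelihood contributes (σ²)^(−n/2) exp(−SS/(2σ²)), so the posterior is Inverse-Gamma(α + n/2, β + SS/2) = Inverse-Gamma(6.5, 24.21).
The mode of Inverse-Gamma(a, b) is b/(a+1) = 24.21/7.5 ≈ 3.228.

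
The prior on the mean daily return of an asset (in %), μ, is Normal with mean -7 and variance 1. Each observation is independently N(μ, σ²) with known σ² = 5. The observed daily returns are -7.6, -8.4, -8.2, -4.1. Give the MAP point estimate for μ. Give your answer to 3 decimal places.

μ̂_MAP = -7.033

n = 4; x̄ = ((-7.6) + (-8.4) + (-8.2) + (-4.1))/4 = -28.3/4 = -7.075.
For a Normal prior and Normal likelihood with known variance, the posterior is Normal; its mode equals its mean, the precision-weighted average.
Prior precision 1/σ₀² = 1/1 = 1; data precision n/σ² = 4/5 = 0.8.
μ̂ = (1·(-7) + 0.8·(-7.075)) / (1 + 0.8) = (-12.66)/1.8 = -211/30 ≈ -7.033.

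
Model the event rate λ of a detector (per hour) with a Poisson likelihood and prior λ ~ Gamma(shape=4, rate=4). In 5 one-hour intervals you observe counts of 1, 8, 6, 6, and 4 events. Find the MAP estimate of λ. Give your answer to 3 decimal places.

Σxᵢ = 1+8+6+6+4 = 25, with n = 5.
Posterior ∝ λ^3e^(−4λ) · λ^25e^(−5λ) = λ^28e^(−9λ), i.e. Gamma(shape=29, rate=9).
The mode of a Gamma(a, b) with a ≥ 1 (shape–rate) is (a−1)/b = 28/9 ≈ 3.111.

λ̂_MAP = 3.111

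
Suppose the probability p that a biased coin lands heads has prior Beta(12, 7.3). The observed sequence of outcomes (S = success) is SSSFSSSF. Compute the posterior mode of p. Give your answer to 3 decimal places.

Prior: Beta(12, 7.3).
Data: 6 successes in 8 trials (from the sequence). The binomial likelihood contributes p^6(1−p)^2, so the posterior is Beta(12+6, 7.3+2) = Beta(18, 9.3).
For Beta(a, b) with a, b > 1 the mode is (a−1)/(a+b−2) = 17/25.3 ≈ 0.672.

p̂_MAP = 0.672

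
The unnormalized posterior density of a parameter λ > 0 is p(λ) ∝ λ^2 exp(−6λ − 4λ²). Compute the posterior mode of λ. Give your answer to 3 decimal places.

ℓ'(λ) = 2/λ − 6 − 8λ. Setting this to zero and multiplying by λ: 8λ² + 6λ − 2 = 0.
λ = (−6 + √(6² + 4·8·2)) / (2·8) = (−6 + √100) / 16 = (−6 + 10)/16 = 1/4.
ℓ''(λ) = −2/λ² − 8 < 0, confirming a maximum.

λ̂_MAP = 0.250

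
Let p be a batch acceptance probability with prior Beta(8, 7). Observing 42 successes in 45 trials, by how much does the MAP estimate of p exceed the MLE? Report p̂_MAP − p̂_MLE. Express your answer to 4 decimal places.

Posterior is Beta(50, 10); MAP = (50−1)/(60−2) = 49/58 ≈ 0.84483.
MLE ignores the prior: p̂_MLE = k/n = 42/45 ≈ 0.93333.
Difference = 49/58 − 42/45 = -77/870 ≈ -0.0885.

MAP − MLE = -0.0885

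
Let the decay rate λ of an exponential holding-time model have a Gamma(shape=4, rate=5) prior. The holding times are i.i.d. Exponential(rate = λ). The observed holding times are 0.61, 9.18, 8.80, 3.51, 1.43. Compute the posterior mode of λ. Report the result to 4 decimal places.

The Exponential(rate=λ) likelihood is ∝ λ^n e^(−λΣtᵢ). Here n = 5 and Σtᵢ = 0.61 + 9.18 + 8.80 + 3.51 + 1.43 = 23.53.
Posterior ∝ λ^3e^(−5λ) · λ^5e^(−23.53λ) = λ^8e^(−28.53λ), i.e. Gamma(9, 28.53).
Mode = (a−1)/b = 8/28.53 ≈ 0.2804.

λ̂_MAP = 0.2804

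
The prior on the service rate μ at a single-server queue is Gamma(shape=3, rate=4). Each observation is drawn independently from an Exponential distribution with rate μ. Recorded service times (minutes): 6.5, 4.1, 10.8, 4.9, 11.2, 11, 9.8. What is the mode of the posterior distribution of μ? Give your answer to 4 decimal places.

The Exponential(rate=μ) likelihood is ∝ μ^n e^(−μΣtᵢ). Here n = 7 and Σtᵢ = 6.5 + 4.1 + 10.8 + 4.9 + 11.2 + 11 + 9.8 = 58.3.
Posterior ∝ μ^2e^(−4μ) · μ^7e^(−58.3μ) = μ^9e^(−62.3μ), i.e. Gamma(10, 62.3).
Mode = (a−1)/b = 9/62.3 ≈ 0.1445.

μ̂_MAP = 0.1445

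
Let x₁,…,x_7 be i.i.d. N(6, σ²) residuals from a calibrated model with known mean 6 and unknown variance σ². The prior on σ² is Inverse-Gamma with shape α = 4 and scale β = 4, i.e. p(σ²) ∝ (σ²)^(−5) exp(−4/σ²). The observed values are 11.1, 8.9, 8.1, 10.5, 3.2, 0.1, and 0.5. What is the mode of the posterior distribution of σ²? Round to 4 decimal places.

σ̂²_MAP = 8.2341

Sum of squared deviations about the known mean: SS = (11.1−6)² + (8.9−6)² + (8.1−6)² + (10.5−6)² + (3.2−6)² + (0.1−6)² + (0.5−6)² = 131.98.
The Normal likelihood contributes (σ²)^(−n/2) exp(−SS/(2σ²)), so the posterior is Inverse-Gamma(α + n/2, β + SS/2) = Inverse-Gamma(7.5, 69.99).
The mode of Inverse-Gamma(a, b) is b/(a+1) = 69.99/8.5 ≈ 8.2341.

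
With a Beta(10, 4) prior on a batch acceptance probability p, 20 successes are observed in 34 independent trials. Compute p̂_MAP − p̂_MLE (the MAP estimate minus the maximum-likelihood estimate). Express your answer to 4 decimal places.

Posterior is Beta(30, 18); MAP = (30−1)/(48−2) = 29/46 ≈ 0.63043.
MLE ignores the prior: p̂_MLE = k/n = 20/34 ≈ 0.58824.
Difference = 29/46 − 20/34 = 33/782 ≈ 0.0422.

MAP − MLE = 0.0422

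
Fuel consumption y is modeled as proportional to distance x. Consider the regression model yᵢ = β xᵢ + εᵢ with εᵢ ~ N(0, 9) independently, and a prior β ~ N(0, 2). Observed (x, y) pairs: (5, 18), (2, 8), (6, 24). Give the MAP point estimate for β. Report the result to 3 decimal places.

β̂_MAP = 3.597

log p(β | y) = −Σ(yᵢ − βxᵢ)²/(2·9) − β²/(2·2) + const.
Setting the derivative to zero: Σxᵢ(yᵢ − βxᵢ)/9 − β/2 = 0, so β = Σxᵢyᵢ / (Σxᵢ² + σ²/τ²).
Σxᵢyᵢ = 5·18 + 2·8 + 6·24 = 250; Σxᵢ² = 65; σ²/τ² = 4.5.
β̂_MAP = 250 / (65 + 4.5) = 250/69.5 ≈ 3.597.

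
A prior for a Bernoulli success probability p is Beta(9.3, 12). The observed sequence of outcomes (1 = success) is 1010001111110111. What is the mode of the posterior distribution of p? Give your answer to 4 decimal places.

p̂_MAP = 0.5467

Prior: Beta(9.3, 12).
Data: 11 successes in 16 trials (from the sequence). The binomial likelihood contributes p^11(1−p)^5, so the posterior is Beta(9.3+11, 12+5) = Beta(20.3, 17).
For Beta(a, b) with a, b > 1 the mode is (a−1)/(a+b−2) = 19.3/35.3 ≈ 0.5467.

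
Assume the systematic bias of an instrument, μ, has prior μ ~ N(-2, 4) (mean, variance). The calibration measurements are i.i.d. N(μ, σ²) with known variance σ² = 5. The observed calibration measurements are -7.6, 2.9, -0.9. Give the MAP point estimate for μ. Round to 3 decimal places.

μ̂_MAP = -1.906

n = 3; x̄ = ((-7.6) + 2.9 + (-0.9))/3 = -5.6/3 = -28/15 ≈ -1.8667.
For a Normal prior and Normal likelihood with known variance, the posterior is Normal; its mode equals its mean, the precision-weighted average.
Prior precision 1/σ₀² = 1/4 = 0.25; data precision n/σ² = 3/5 = 0.6.
μ̂ = (0.25·(-2) + 0.6·(-28/15)) / (0.25 + 0.6) = (-1.62)/0.85 = -162/85 ≈ -1.906.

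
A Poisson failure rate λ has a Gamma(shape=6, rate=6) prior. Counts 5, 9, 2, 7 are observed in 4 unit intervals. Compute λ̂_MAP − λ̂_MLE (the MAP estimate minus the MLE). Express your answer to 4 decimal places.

MAP − MLE = -2.9500

Σxᵢ = 23. Posterior is Gamma(29, 10); MAP = (29−1)/10 = 28/10 ≈ 2.80000.
MLE = x̄ = 23/4 ≈ 5.75000.
Difference = 28/10 − 23/4 = -59/20 ≈ -2.9500.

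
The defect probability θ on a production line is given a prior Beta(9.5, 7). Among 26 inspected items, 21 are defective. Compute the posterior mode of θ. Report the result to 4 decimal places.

Prior: Beta(9.5, 7).
Data: 21 successes in 26 trials. The binomial likelihood contributes θ^21(1−θ)^5, so the posterior is Beta(9.5+21, 7+5) = Beta(30.5, 12).
For Beta(a, b) with a, b > 1 the mode is (a−1)/(a+b−2) = 29.5/40.5 ≈ 0.7284.

θ̂_MAP = 0.7284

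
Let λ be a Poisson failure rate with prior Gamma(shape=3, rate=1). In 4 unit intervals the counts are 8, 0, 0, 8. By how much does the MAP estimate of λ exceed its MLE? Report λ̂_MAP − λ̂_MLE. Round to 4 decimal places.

MAP − MLE = -0.4000

Σxᵢ = 16. Posterior is Gamma(19, 5); MAP = (19−1)/5 = 18/5 ≈ 3.60000.
MLE = x̄ = 16/4 ≈ 4.00000.
Difference = 18/5 − 16/4 = -2/5 ≈ -0.4000.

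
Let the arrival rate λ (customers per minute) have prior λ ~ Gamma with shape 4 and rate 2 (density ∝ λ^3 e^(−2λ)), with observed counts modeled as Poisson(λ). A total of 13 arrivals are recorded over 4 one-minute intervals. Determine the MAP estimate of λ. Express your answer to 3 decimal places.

λ̂_MAP = 2.667

Σxᵢ = 13, n = 4.
Posterior ∝ λ^3e^(−2λ) · λ^13e^(−4λ) = λ^16e^(−6λ), i.e. Gamma(shape=17, rate=6).
The mode of a Gamma(a, b) with a ≥ 1 (shape–rate) is (a−1)/b = 16/6 ≈ 2.667.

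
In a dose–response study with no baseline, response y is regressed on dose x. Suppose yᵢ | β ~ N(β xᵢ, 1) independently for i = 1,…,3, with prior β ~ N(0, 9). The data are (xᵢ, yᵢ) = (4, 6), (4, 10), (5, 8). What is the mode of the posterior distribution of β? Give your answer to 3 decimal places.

β̂_MAP = 1.821

log p(β | y) = −Σ(yᵢ − βxᵢ)²/(2·1) − β²/(2·9) + const.
Setting the derivative to zero: Σxᵢ(yᵢ − βxᵢ)/1 − β/9 = 0, so β = Σxᵢyᵢ / (Σxᵢ² + σ²/τ²).
Σxᵢyᵢ = 4·6 + 4·10 + 5·8 = 104; Σxᵢ² = 57; σ²/τ² = 1/9.
β̂_MAP = 104 / (57 + 1/9) = 104/(514/9) = 468/257 ≈ 1.821.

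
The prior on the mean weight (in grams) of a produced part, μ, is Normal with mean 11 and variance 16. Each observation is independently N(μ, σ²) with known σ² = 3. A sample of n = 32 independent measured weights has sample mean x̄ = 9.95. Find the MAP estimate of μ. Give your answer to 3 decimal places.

n = 32, x̄ = 9.95.
For a Normal prior and Normal likelihood with known variance, the posterior is Normal; its mode equals its mean, the precision-weighted average.
Prior precision 1/σ₀² = 1/16 = 0.0625; data precision n/σ² = 32/3.
μ̂ = (0.0625·11 + (32/3)·9.95) / (0.0625 + 32/3) = (25637/240)/(515/48) = 25637/2575 ≈ 9.956.

μ̂_MAP = 9.956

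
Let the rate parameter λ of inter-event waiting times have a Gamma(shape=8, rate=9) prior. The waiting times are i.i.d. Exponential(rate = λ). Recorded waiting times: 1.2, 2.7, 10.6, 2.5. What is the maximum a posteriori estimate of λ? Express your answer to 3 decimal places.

The Exponential(rate=λ) likelihood is ∝ λ^n e^(−λΣtᵢ). Here n = 4 and Σtᵢ = 1.2 + 2.7 + 10.6 + 2.5 = 17.
Posterior ∝ λ^7e^(−9λ) · λ^4e^(−17λ) = λ^11e^(−26λ), i.e. Gamma(12, 26).
Mode = (a−1)/b = 11/26 ≈ 0.423.

λ̂_MAP = 0.423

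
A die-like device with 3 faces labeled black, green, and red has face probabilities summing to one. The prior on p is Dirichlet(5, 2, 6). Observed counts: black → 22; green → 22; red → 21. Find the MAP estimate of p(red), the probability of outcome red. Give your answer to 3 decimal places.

MAP estimate of p(red) = 0.347

The posterior is Dirichlet(αᵢ + nᵢ) = Dirichlet(27, 24, 27).
For a Dirichlet(a₁,…,a_K) with all aᵢ > 1, the mode has j-th component (aⱼ − 1)/(Σaᵢ − K).
Here Σaᵢ = 78 and K = 3, so p(red) = (27 − 1)/(78 − 3) = 26/75 ≈ 0.347.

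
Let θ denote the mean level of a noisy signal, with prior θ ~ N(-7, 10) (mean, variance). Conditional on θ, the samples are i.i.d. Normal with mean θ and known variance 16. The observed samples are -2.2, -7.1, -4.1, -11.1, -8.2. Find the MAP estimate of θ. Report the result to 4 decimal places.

n = 5; x̄ = ((-2.2) + (-7.1) + (-4.1) + (-11.1) + (-8.2))/5 = -32.7/5 = -6.54.
For a Normal prior and Normal likelihood with known variance, the posterior is Normal; its mode equals its mean, the precision-weighted average.
Prior precision 1/σ₀² = 1/10 = 0.1; data precision n/σ² = 5/16 = 0.3125.
θ̂ = (0.1·(-7) + 0.3125·(-6.54)) / (0.1 + 0.3125) = (-2.74375)/0.4125 = -439/66 ≈ -6.6515.

θ̂_MAP = -6.6515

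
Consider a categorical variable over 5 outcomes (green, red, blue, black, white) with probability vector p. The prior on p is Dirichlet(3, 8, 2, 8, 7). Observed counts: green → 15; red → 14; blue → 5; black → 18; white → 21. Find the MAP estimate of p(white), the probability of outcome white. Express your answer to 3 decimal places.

The posterior is Dirichlet(αᵢ + nᵢ) = Dirichlet(18, 22, 7, 26, 28).
For a Dirichlet(a₁,…,a_K) with all aᵢ > 1, the mode has j-th component (aⱼ − 1)/(Σaᵢ − K).
Here Σaᵢ = 101 and K = 5, so p(white) = (28 − 1)/(101 − 5) = 27/96 ≈ 0.281.

MAP estimate of p(white) = 0.281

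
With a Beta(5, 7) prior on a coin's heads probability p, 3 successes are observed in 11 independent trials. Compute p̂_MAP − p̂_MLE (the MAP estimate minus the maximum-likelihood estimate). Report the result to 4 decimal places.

Posterior is Beta(8, 15); MAP = (8−1)/(23−2) = 7/21 ≈ 0.33333.
MLE ignores the prior: p̂_MLE = k/n = 3/11 ≈ 0.27273.
Difference = 7/21 − 3/11 = 2/33 ≈ 0.0606.

MAP − MLE = 0.0606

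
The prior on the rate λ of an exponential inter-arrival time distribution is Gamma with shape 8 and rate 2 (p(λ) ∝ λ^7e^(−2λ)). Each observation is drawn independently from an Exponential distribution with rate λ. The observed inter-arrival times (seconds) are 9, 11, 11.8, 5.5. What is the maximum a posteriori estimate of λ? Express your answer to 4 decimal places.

λ̂_MAP = 0.2799

The Exponential(rate=λ) likelihood is ∝ λ^n e^(−λΣtᵢ). Here n = 4 and Σtᵢ = 9 + 11 + 11.8 + 5.5 = 37.3.
Posterior ∝ λ^7e^(−2λ) · λ^4e^(−37.3λ) = λ^11e^(−39.3λ), i.e. Gamma(12, 39.3).
Mode = (a−1)/b = 11/39.3 ≈ 0.2799.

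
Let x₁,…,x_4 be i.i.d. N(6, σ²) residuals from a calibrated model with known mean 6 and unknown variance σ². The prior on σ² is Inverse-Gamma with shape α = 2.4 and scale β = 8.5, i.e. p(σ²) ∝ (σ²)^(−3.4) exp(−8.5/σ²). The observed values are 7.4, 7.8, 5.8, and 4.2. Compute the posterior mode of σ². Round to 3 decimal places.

Sum of squared deviations about the known mean: SS = (7.4−6)² + (7.8−6)² + (5.8−6)² + (4.2−6)² = 8.48.
The Normal likelihood contributes (σ²)^(−n/2) exp(−SS/(2σ²)), so the posterior is Inverse-Gamma(α + n/2, β + SS/2) = Inverse-Gamma(4.4, 12.74).
The mode of Inverse-Gamma(a, b) is b/(a+1) = 12.74/5.4 ≈ 2.359.

σ̂²_MAP = 2.359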